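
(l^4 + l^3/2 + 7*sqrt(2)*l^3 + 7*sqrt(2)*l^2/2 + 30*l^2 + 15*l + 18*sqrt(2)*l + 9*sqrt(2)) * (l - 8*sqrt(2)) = l^5 - sqrt(2)*l^4 + l^4/2 - 82*l^3 - sqrt(2)*l^3/2 - 222*sqrt(2)*l^2 - 41*l^2 - 288*l - 111*sqrt(2)*l - 144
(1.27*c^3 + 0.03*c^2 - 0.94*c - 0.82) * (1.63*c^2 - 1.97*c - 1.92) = 2.0701*c^5 - 2.453*c^4 - 4.0297*c^3 + 0.4576*c^2 + 3.4202*c + 1.5744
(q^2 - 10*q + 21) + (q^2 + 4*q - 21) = 2*q^2 - 6*q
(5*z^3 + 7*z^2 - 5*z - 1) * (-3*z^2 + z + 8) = -15*z^5 - 16*z^4 + 62*z^3 + 54*z^2 - 41*z - 8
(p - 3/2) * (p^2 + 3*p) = p^3 + 3*p^2/2 - 9*p/2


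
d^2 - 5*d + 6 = (d - 3)*(d - 2)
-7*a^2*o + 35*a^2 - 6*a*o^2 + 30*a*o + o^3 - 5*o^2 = (-7*a + o)*(a + o)*(o - 5)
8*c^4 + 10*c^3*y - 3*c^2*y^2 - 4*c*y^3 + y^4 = (-4*c + y)*(-2*c + y)*(c + y)^2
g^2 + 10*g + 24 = (g + 4)*(g + 6)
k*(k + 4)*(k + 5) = k^3 + 9*k^2 + 20*k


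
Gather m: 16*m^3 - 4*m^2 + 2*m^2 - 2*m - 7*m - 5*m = 16*m^3 - 2*m^2 - 14*m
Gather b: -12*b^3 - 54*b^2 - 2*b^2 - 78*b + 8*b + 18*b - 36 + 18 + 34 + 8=-12*b^3 - 56*b^2 - 52*b + 24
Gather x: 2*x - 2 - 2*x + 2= 0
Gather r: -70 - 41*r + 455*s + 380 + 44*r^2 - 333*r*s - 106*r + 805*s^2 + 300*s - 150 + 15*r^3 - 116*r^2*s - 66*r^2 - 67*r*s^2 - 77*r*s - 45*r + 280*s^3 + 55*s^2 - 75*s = 15*r^3 + r^2*(-116*s - 22) + r*(-67*s^2 - 410*s - 192) + 280*s^3 + 860*s^2 + 680*s + 160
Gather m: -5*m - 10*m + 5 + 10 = 15 - 15*m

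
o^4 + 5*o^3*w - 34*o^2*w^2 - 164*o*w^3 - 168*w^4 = (o - 6*w)*(o + 2*w)^2*(o + 7*w)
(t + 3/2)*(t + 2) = t^2 + 7*t/2 + 3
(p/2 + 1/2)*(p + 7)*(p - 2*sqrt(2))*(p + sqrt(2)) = p^4/2 - sqrt(2)*p^3/2 + 4*p^3 - 4*sqrt(2)*p^2 + 3*p^2/2 - 16*p - 7*sqrt(2)*p/2 - 14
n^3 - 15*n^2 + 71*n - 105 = (n - 7)*(n - 5)*(n - 3)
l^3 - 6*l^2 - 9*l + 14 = (l - 7)*(l - 1)*(l + 2)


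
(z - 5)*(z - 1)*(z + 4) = z^3 - 2*z^2 - 19*z + 20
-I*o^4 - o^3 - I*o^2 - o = o*(o - I)^2*(-I*o + 1)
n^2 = n^2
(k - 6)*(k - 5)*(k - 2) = k^3 - 13*k^2 + 52*k - 60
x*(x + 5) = x^2 + 5*x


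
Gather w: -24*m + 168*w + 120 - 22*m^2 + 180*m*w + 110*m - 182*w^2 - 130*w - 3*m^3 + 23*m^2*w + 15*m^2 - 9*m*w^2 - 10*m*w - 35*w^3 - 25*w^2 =-3*m^3 - 7*m^2 + 86*m - 35*w^3 + w^2*(-9*m - 207) + w*(23*m^2 + 170*m + 38) + 120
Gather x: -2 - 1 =-3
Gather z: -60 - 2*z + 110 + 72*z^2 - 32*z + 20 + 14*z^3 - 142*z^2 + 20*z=14*z^3 - 70*z^2 - 14*z + 70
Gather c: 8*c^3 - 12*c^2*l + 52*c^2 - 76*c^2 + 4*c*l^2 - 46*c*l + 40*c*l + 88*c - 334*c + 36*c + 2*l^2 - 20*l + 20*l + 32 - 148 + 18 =8*c^3 + c^2*(-12*l - 24) + c*(4*l^2 - 6*l - 210) + 2*l^2 - 98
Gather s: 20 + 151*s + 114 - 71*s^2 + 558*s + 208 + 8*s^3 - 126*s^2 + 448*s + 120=8*s^3 - 197*s^2 + 1157*s + 462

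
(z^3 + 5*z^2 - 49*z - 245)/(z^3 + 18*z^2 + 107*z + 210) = (z - 7)/(z + 6)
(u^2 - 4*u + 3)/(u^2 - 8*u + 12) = (u^2 - 4*u + 3)/(u^2 - 8*u + 12)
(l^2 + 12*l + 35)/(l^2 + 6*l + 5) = (l + 7)/(l + 1)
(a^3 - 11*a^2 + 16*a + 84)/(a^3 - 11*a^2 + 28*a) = (a^2 - 4*a - 12)/(a*(a - 4))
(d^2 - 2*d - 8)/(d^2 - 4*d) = (d + 2)/d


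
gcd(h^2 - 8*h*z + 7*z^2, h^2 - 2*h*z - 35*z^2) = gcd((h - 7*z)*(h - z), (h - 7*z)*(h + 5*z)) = -h + 7*z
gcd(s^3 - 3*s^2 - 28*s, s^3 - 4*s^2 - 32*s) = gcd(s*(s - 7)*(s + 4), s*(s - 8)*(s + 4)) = s^2 + 4*s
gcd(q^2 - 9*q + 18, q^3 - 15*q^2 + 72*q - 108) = q^2 - 9*q + 18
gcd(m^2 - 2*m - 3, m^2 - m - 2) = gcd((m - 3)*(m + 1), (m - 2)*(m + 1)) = m + 1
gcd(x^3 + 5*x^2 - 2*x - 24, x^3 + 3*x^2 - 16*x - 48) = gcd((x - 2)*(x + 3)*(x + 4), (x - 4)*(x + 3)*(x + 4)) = x^2 + 7*x + 12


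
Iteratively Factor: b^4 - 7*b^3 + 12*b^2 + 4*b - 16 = (b - 4)*(b^3 - 3*b^2 + 4) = (b - 4)*(b - 2)*(b^2 - b - 2) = (b - 4)*(b - 2)*(b + 1)*(b - 2)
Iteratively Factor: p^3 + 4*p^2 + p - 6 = (p - 1)*(p^2 + 5*p + 6) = (p - 1)*(p + 2)*(p + 3)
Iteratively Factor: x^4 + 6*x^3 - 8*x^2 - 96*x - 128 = (x + 4)*(x^3 + 2*x^2 - 16*x - 32) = (x - 4)*(x + 4)*(x^2 + 6*x + 8) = (x - 4)*(x + 2)*(x + 4)*(x + 4)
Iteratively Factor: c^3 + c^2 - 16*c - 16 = (c - 4)*(c^2 + 5*c + 4) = (c - 4)*(c + 1)*(c + 4)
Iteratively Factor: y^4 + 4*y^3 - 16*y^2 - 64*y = (y)*(y^3 + 4*y^2 - 16*y - 64) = y*(y - 4)*(y^2 + 8*y + 16) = y*(y - 4)*(y + 4)*(y + 4)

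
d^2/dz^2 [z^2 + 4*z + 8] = 2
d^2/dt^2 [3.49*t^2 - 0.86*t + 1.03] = 6.98000000000000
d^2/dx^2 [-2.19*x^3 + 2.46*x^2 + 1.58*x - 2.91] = 4.92 - 13.14*x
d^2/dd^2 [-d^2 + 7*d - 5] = -2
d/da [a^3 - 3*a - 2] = 3*a^2 - 3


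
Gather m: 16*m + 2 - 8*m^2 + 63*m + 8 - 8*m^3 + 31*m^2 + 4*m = -8*m^3 + 23*m^2 + 83*m + 10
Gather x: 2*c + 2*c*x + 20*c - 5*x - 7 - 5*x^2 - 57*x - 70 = 22*c - 5*x^2 + x*(2*c - 62) - 77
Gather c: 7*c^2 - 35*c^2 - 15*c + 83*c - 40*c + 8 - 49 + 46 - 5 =-28*c^2 + 28*c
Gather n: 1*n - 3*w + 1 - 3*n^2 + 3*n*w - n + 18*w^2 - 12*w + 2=-3*n^2 + 3*n*w + 18*w^2 - 15*w + 3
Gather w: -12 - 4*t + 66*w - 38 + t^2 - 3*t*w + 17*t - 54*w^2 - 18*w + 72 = t^2 + 13*t - 54*w^2 + w*(48 - 3*t) + 22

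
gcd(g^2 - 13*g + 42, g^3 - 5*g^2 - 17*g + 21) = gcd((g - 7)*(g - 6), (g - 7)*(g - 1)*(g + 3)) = g - 7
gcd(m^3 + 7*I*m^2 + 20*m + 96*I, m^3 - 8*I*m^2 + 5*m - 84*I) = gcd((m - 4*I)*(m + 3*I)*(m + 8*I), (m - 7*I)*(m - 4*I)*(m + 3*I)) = m^2 - I*m + 12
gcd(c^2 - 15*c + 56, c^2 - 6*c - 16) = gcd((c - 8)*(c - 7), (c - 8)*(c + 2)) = c - 8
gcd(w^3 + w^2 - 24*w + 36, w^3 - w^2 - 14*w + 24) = w^2 - 5*w + 6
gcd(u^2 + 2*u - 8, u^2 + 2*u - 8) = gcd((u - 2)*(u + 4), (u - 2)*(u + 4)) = u^2 + 2*u - 8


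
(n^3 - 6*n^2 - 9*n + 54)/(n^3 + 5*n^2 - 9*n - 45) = (n - 6)/(n + 5)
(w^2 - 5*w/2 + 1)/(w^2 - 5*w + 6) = (w - 1/2)/(w - 3)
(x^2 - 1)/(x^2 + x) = (x - 1)/x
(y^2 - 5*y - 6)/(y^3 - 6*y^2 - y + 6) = 1/(y - 1)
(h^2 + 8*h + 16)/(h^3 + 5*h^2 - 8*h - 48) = 1/(h - 3)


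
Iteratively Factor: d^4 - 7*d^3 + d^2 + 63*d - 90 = (d - 5)*(d^3 - 2*d^2 - 9*d + 18) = (d - 5)*(d + 3)*(d^2 - 5*d + 6) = (d - 5)*(d - 3)*(d + 3)*(d - 2)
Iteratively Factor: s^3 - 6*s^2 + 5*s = (s - 5)*(s^2 - s) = s*(s - 5)*(s - 1)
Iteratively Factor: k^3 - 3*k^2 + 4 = (k + 1)*(k^2 - 4*k + 4) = (k - 2)*(k + 1)*(k - 2)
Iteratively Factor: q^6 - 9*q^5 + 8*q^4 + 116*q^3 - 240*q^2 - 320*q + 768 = (q + 3)*(q^5 - 12*q^4 + 44*q^3 - 16*q^2 - 192*q + 256) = (q + 2)*(q + 3)*(q^4 - 14*q^3 + 72*q^2 - 160*q + 128) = (q - 4)*(q + 2)*(q + 3)*(q^3 - 10*q^2 + 32*q - 32) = (q - 4)^2*(q + 2)*(q + 3)*(q^2 - 6*q + 8) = (q - 4)^2*(q - 2)*(q + 2)*(q + 3)*(q - 4)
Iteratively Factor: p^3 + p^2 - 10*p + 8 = (p - 2)*(p^2 + 3*p - 4) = (p - 2)*(p - 1)*(p + 4)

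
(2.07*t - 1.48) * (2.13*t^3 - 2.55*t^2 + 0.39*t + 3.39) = 4.4091*t^4 - 8.4309*t^3 + 4.5813*t^2 + 6.4401*t - 5.0172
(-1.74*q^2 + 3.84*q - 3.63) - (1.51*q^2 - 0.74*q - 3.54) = -3.25*q^2 + 4.58*q - 0.0899999999999999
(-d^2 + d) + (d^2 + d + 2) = 2*d + 2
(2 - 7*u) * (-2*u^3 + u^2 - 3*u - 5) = 14*u^4 - 11*u^3 + 23*u^2 + 29*u - 10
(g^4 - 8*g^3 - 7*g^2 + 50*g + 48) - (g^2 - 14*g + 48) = g^4 - 8*g^3 - 8*g^2 + 64*g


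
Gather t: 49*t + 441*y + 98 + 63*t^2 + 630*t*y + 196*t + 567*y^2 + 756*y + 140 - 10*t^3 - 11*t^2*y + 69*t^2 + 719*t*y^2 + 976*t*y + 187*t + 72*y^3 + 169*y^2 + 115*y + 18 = -10*t^3 + t^2*(132 - 11*y) + t*(719*y^2 + 1606*y + 432) + 72*y^3 + 736*y^2 + 1312*y + 256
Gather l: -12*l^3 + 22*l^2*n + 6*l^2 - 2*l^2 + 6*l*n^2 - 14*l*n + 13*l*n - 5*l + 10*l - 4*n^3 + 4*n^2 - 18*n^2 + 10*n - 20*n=-12*l^3 + l^2*(22*n + 4) + l*(6*n^2 - n + 5) - 4*n^3 - 14*n^2 - 10*n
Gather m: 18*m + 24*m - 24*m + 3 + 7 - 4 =18*m + 6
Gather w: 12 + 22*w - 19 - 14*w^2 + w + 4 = -14*w^2 + 23*w - 3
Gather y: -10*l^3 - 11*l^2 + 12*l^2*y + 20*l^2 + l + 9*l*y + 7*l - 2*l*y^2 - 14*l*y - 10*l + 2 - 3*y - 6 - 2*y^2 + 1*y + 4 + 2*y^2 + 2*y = -10*l^3 + 9*l^2 - 2*l*y^2 - 2*l + y*(12*l^2 - 5*l)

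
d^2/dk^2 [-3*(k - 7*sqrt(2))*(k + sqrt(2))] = -6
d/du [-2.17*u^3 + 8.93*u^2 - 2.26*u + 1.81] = -6.51*u^2 + 17.86*u - 2.26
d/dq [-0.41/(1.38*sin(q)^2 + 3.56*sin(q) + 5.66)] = (1.1316*sin(q) + 1.4596)*cos(q)/(1.38*sin(q)^2 + 3.56*sin(q) + 5.66)^2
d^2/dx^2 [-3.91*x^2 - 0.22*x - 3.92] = -7.82000000000000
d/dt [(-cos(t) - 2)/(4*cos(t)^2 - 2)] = (2*sin(t)^2 - 8*cos(t) - 3)*sin(t)/(2*cos(2*t)^2)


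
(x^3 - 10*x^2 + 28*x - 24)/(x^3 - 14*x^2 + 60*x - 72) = (x - 2)/(x - 6)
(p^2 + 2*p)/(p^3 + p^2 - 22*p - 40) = p/(p^2 - p - 20)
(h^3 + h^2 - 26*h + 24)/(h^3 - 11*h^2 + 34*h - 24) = (h + 6)/(h - 6)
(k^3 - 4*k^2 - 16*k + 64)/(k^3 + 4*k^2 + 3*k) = (k^3 - 4*k^2 - 16*k + 64)/(k*(k^2 + 4*k + 3))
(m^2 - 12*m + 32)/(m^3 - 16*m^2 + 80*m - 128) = 1/(m - 4)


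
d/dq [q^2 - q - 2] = 2*q - 1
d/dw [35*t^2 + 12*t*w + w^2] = 12*t + 2*w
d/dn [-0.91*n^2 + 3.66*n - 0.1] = 3.66 - 1.82*n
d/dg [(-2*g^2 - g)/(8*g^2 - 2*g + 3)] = 3*(4*g^2 - 4*g - 1)/(64*g^4 - 32*g^3 + 52*g^2 - 12*g + 9)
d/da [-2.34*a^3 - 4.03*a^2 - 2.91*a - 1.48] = -7.02*a^2 - 8.06*a - 2.91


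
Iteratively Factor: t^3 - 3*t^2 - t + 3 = (t + 1)*(t^2 - 4*t + 3) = (t - 3)*(t + 1)*(t - 1)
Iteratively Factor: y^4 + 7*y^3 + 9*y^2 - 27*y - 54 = (y + 3)*(y^3 + 4*y^2 - 3*y - 18) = (y + 3)^2*(y^2 + y - 6) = (y - 2)*(y + 3)^2*(y + 3)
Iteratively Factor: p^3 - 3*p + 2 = (p + 2)*(p^2 - 2*p + 1) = (p - 1)*(p + 2)*(p - 1)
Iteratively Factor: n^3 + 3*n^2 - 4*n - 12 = (n + 3)*(n^2 - 4) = (n + 2)*(n + 3)*(n - 2)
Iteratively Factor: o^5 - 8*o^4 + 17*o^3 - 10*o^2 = (o - 1)*(o^4 - 7*o^3 + 10*o^2) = o*(o - 1)*(o^3 - 7*o^2 + 10*o) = o^2*(o - 1)*(o^2 - 7*o + 10) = o^2*(o - 2)*(o - 1)*(o - 5)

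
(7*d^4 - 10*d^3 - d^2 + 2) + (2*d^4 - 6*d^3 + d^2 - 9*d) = 9*d^4 - 16*d^3 - 9*d + 2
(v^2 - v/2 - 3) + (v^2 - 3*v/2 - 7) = 2*v^2 - 2*v - 10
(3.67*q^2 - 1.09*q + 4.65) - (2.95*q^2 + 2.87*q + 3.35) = 0.72*q^2 - 3.96*q + 1.3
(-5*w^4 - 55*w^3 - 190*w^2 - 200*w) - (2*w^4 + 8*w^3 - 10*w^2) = -7*w^4 - 63*w^3 - 180*w^2 - 200*w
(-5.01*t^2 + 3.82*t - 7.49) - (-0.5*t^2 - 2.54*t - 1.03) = -4.51*t^2 + 6.36*t - 6.46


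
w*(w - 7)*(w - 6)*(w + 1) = w^4 - 12*w^3 + 29*w^2 + 42*w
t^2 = t^2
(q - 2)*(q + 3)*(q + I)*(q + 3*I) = q^4 + q^3 + 4*I*q^3 - 9*q^2 + 4*I*q^2 - 3*q - 24*I*q + 18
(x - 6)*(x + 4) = x^2 - 2*x - 24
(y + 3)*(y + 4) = y^2 + 7*y + 12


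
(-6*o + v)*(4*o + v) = -24*o^2 - 2*o*v + v^2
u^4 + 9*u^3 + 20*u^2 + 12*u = u*(u + 1)*(u + 2)*(u + 6)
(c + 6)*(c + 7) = c^2 + 13*c + 42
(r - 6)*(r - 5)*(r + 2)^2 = r^4 - 7*r^3 - 10*r^2 + 76*r + 120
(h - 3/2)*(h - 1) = h^2 - 5*h/2 + 3/2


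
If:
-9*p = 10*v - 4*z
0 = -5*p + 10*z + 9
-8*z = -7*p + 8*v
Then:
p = -252/215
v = 99/215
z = -639/430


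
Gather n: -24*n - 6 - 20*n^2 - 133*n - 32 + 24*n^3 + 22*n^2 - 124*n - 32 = 24*n^3 + 2*n^2 - 281*n - 70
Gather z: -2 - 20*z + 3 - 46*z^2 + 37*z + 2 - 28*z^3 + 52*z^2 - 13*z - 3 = -28*z^3 + 6*z^2 + 4*z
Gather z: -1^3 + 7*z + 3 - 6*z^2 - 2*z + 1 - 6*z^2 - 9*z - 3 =-12*z^2 - 4*z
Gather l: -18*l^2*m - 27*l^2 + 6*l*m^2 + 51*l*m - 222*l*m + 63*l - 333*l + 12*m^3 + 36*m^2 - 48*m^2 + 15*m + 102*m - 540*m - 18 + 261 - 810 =l^2*(-18*m - 27) + l*(6*m^2 - 171*m - 270) + 12*m^3 - 12*m^2 - 423*m - 567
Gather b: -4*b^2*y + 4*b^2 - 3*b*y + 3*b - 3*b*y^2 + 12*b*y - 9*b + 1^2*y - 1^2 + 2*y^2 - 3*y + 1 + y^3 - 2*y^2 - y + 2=b^2*(4 - 4*y) + b*(-3*y^2 + 9*y - 6) + y^3 - 3*y + 2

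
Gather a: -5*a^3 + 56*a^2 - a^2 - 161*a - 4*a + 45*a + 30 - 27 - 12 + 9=-5*a^3 + 55*a^2 - 120*a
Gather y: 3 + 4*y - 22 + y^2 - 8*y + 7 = y^2 - 4*y - 12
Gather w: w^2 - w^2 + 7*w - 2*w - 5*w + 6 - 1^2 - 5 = 0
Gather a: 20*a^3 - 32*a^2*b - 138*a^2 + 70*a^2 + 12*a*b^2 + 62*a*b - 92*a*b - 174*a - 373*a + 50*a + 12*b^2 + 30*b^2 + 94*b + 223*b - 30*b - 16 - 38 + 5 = 20*a^3 + a^2*(-32*b - 68) + a*(12*b^2 - 30*b - 497) + 42*b^2 + 287*b - 49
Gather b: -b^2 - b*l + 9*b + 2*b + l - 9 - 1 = -b^2 + b*(11 - l) + l - 10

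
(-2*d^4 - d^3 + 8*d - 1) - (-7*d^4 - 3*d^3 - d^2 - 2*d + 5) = 5*d^4 + 2*d^3 + d^2 + 10*d - 6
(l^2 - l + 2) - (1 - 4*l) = l^2 + 3*l + 1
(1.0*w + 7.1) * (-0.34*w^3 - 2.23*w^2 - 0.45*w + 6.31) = -0.34*w^4 - 4.644*w^3 - 16.283*w^2 + 3.115*w + 44.801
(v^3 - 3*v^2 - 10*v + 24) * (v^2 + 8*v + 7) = v^5 + 5*v^4 - 27*v^3 - 77*v^2 + 122*v + 168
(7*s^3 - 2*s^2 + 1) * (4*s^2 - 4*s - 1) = 28*s^5 - 36*s^4 + s^3 + 6*s^2 - 4*s - 1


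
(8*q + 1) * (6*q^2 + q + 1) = 48*q^3 + 14*q^2 + 9*q + 1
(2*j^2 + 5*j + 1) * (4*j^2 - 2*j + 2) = 8*j^4 + 16*j^3 - 2*j^2 + 8*j + 2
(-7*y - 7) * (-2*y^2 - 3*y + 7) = 14*y^3 + 35*y^2 - 28*y - 49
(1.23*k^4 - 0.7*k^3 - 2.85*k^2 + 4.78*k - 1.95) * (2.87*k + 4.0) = 3.5301*k^5 + 2.911*k^4 - 10.9795*k^3 + 2.3186*k^2 + 13.5235*k - 7.8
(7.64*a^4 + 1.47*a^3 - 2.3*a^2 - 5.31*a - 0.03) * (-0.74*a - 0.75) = -5.6536*a^5 - 6.8178*a^4 + 0.5995*a^3 + 5.6544*a^2 + 4.0047*a + 0.0225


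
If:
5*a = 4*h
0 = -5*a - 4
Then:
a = -4/5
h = -1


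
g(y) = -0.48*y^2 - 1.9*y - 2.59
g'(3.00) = -4.78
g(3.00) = -12.61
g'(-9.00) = 6.74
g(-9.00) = -24.37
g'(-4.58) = 2.50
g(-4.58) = -3.96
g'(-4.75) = 2.66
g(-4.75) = -4.40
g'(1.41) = -3.25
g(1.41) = -6.22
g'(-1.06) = -0.88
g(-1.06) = -1.12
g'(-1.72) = -0.25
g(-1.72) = -0.74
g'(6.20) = -7.85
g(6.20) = -32.82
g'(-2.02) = 0.04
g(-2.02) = -0.71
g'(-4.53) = 2.45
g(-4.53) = -3.83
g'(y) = -0.96*y - 1.9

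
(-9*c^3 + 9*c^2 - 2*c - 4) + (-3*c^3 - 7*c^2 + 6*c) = -12*c^3 + 2*c^2 + 4*c - 4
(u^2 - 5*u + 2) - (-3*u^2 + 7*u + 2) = 4*u^2 - 12*u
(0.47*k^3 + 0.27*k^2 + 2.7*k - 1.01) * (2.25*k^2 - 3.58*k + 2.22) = 1.0575*k^5 - 1.0751*k^4 + 6.1518*k^3 - 11.3391*k^2 + 9.6098*k - 2.2422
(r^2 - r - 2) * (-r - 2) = -r^3 - r^2 + 4*r + 4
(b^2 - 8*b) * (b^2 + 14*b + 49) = b^4 + 6*b^3 - 63*b^2 - 392*b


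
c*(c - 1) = c^2 - c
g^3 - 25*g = g*(g - 5)*(g + 5)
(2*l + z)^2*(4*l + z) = 16*l^3 + 20*l^2*z + 8*l*z^2 + z^3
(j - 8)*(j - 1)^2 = j^3 - 10*j^2 + 17*j - 8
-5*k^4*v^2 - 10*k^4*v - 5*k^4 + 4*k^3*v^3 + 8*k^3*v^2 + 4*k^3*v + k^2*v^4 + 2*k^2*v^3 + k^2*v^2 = (-k + v)*(5*k + v)*(k*v + k)^2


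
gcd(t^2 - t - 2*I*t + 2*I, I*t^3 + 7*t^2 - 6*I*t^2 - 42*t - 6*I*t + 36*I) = 1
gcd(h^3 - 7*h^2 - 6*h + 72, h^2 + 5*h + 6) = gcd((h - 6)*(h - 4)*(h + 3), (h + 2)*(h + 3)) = h + 3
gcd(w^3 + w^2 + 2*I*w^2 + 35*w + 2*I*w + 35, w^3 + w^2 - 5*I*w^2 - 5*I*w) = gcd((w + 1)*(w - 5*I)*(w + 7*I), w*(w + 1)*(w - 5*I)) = w^2 + w*(1 - 5*I) - 5*I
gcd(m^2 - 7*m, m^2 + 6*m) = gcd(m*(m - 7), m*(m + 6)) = m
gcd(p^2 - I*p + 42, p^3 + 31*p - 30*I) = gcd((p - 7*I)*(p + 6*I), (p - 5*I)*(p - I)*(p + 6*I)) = p + 6*I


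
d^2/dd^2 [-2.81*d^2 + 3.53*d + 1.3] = -5.62000000000000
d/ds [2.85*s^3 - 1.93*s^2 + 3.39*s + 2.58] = 8.55*s^2 - 3.86*s + 3.39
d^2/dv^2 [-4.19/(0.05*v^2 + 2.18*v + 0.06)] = (0.02095*v^2 + 0.91342*v - 4.19*(0.1*v + 2.18)*(0.2*v + 4.36) + 0.02514)/(0.05*v^2 + 2.18*v + 0.06)^3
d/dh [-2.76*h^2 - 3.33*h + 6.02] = -5.52*h - 3.33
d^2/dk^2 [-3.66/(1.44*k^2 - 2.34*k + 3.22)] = (15.178752*k^2 - 24.665472*k - 3.66*(2.88*k - 2.34)*(5.76*k - 4.68) + 33.941376)/(1.44*k^2 - 2.34*k + 3.22)^3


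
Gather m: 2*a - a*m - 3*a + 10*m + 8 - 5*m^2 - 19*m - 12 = -a - 5*m^2 + m*(-a - 9) - 4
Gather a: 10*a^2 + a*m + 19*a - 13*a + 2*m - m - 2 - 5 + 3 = 10*a^2 + a*(m + 6) + m - 4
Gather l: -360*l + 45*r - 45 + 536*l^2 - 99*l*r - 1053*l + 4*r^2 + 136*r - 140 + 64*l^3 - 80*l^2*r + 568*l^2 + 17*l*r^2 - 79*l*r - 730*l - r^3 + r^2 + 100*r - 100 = 64*l^3 + l^2*(1104 - 80*r) + l*(17*r^2 - 178*r - 2143) - r^3 + 5*r^2 + 281*r - 285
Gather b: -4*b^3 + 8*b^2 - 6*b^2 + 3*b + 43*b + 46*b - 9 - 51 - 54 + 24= -4*b^3 + 2*b^2 + 92*b - 90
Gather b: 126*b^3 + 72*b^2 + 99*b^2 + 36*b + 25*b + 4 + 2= 126*b^3 + 171*b^2 + 61*b + 6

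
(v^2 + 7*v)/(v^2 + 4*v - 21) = v/(v - 3)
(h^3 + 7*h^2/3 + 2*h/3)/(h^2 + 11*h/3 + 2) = h*(3*h^2 + 7*h + 2)/(3*h^2 + 11*h + 6)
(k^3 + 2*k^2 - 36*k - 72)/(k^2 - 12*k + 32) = (k^3 + 2*k^2 - 36*k - 72)/(k^2 - 12*k + 32)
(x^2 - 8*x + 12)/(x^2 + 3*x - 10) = (x - 6)/(x + 5)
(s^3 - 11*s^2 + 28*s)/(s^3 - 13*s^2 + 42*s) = (s - 4)/(s - 6)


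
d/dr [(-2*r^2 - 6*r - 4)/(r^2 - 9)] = 2*(3*r^2 + 22*r + 27)/(r^4 - 18*r^2 + 81)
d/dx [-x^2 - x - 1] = -2*x - 1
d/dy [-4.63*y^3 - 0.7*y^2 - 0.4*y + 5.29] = -13.89*y^2 - 1.4*y - 0.4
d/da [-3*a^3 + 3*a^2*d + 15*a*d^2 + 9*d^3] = -9*a^2 + 6*a*d + 15*d^2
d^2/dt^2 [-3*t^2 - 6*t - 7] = -6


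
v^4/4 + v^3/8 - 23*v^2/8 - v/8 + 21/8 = (v/4 + 1/4)*(v - 3)*(v - 1)*(v + 7/2)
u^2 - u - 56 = (u - 8)*(u + 7)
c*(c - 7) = c^2 - 7*c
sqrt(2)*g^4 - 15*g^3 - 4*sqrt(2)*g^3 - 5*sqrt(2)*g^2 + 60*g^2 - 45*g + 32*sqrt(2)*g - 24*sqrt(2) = (g - 3)*(g - 1)*(g - 8*sqrt(2))*(sqrt(2)*g + 1)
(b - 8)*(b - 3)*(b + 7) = b^3 - 4*b^2 - 53*b + 168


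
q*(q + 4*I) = q^2 + 4*I*q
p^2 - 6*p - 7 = (p - 7)*(p + 1)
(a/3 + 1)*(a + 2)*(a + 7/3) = a^3/3 + 22*a^2/9 + 53*a/9 + 14/3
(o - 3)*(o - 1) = o^2 - 4*o + 3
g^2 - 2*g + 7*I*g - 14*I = (g - 2)*(g + 7*I)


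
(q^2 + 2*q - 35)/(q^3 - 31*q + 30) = (q + 7)/(q^2 + 5*q - 6)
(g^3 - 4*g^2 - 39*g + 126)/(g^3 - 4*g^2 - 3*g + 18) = (g^2 - g - 42)/(g^2 - g - 6)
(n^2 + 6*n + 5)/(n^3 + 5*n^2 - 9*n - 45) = (n + 1)/(n^2 - 9)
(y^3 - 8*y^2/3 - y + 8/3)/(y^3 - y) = (y - 8/3)/y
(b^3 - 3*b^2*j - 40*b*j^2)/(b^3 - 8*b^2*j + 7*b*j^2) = (b^2 - 3*b*j - 40*j^2)/(b^2 - 8*b*j + 7*j^2)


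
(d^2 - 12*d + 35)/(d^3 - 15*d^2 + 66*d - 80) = (d - 7)/(d^2 - 10*d + 16)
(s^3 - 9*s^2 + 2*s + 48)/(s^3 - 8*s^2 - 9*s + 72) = (s + 2)/(s + 3)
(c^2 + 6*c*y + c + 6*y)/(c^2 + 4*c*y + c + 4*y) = (c + 6*y)/(c + 4*y)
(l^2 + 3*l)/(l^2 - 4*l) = (l + 3)/(l - 4)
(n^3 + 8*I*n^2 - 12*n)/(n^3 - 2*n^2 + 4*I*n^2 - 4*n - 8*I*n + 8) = n*(n + 6*I)/(n^2 + 2*n*(-1 + I) - 4*I)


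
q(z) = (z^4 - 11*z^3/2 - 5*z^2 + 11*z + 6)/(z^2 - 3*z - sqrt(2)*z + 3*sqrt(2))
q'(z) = (-2*z + sqrt(2) + 3)*(z^4 - 11*z^3/2 - 5*z^2 + 11*z + 6)/(z^2 - 3*z - sqrt(2)*z + 3*sqrt(2))^2 + (4*z^3 - 33*z^2/2 - 10*z + 11)/(z^2 - 3*z - sqrt(2)*z + 3*sqrt(2))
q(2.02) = 35.15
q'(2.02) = 51.21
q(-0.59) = -0.14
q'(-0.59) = 1.33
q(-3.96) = 12.61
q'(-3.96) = -8.05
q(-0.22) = 0.65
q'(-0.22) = 2.94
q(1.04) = 9.56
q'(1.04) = 13.06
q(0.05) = 1.62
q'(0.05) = 4.34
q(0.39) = 3.45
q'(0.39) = 6.50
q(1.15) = 11.09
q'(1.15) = 14.76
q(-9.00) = 80.60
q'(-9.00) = -18.76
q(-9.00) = 80.60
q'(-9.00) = -18.76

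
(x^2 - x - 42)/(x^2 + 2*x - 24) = (x - 7)/(x - 4)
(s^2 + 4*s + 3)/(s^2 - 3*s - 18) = (s + 1)/(s - 6)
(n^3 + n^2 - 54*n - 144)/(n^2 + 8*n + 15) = (n^2 - 2*n - 48)/(n + 5)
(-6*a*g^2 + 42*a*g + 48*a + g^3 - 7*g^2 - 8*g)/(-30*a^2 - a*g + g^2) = (g^2 - 7*g - 8)/(5*a + g)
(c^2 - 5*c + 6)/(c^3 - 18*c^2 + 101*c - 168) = (c - 2)/(c^2 - 15*c + 56)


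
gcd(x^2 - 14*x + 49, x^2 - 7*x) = x - 7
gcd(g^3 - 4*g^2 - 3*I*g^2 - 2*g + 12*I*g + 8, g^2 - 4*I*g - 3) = g - I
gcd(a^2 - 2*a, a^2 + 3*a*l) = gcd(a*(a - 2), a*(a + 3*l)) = a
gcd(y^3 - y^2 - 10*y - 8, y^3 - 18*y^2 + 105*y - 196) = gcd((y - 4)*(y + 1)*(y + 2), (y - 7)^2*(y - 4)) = y - 4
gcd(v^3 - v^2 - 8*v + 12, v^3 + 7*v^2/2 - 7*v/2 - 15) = v^2 + v - 6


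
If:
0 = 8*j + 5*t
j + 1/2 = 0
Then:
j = -1/2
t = 4/5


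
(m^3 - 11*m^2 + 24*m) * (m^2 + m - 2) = m^5 - 10*m^4 + 11*m^3 + 46*m^2 - 48*m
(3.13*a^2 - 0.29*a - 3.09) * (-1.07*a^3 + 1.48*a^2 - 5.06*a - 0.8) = -3.3491*a^5 + 4.9427*a^4 - 12.9607*a^3 - 5.6098*a^2 + 15.8674*a + 2.472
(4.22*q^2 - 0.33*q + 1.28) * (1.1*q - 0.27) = 4.642*q^3 - 1.5024*q^2 + 1.4971*q - 0.3456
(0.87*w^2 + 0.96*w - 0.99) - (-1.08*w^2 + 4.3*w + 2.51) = 1.95*w^2 - 3.34*w - 3.5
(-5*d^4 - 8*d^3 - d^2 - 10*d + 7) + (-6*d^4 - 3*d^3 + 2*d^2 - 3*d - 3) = -11*d^4 - 11*d^3 + d^2 - 13*d + 4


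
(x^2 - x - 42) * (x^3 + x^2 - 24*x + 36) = x^5 - 67*x^3 + 18*x^2 + 972*x - 1512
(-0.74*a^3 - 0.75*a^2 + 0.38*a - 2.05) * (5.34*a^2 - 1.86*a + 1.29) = -3.9516*a^5 - 2.6286*a^4 + 2.4696*a^3 - 12.6213*a^2 + 4.3032*a - 2.6445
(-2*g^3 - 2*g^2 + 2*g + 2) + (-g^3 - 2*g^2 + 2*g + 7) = -3*g^3 - 4*g^2 + 4*g + 9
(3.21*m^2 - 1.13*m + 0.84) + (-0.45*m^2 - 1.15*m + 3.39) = 2.76*m^2 - 2.28*m + 4.23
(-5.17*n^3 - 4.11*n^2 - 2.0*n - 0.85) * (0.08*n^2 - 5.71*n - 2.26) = -0.4136*n^5 + 29.1919*n^4 + 34.9923*n^3 + 20.6406*n^2 + 9.3735*n + 1.921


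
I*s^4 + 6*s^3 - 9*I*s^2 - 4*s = s*(s - 4*I)*(s - I)*(I*s + 1)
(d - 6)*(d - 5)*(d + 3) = d^3 - 8*d^2 - 3*d + 90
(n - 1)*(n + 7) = n^2 + 6*n - 7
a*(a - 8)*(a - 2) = a^3 - 10*a^2 + 16*a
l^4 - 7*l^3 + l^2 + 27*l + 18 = (l - 6)*(l - 3)*(l + 1)^2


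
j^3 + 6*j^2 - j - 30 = (j - 2)*(j + 3)*(j + 5)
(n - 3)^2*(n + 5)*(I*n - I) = I*n^4 - 2*I*n^3 - 20*I*n^2 + 66*I*n - 45*I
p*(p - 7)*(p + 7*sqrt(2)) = p^3 - 7*p^2 + 7*sqrt(2)*p^2 - 49*sqrt(2)*p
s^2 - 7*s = s*(s - 7)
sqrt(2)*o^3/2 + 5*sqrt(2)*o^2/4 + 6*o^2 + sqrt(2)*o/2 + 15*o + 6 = (o + 1/2)*(o + 6*sqrt(2))*(sqrt(2)*o/2 + sqrt(2))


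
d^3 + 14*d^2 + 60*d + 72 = (d + 2)*(d + 6)^2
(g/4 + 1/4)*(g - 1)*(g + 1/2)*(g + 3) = g^4/4 + 7*g^3/8 + g^2/8 - 7*g/8 - 3/8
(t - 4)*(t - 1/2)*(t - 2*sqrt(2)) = t^3 - 9*t^2/2 - 2*sqrt(2)*t^2 + 2*t + 9*sqrt(2)*t - 4*sqrt(2)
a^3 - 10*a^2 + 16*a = a*(a - 8)*(a - 2)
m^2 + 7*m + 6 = (m + 1)*(m + 6)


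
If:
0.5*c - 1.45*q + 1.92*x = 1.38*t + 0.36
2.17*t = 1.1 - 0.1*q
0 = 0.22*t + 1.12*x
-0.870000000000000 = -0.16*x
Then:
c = 1677.36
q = 611.70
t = -27.68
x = 5.44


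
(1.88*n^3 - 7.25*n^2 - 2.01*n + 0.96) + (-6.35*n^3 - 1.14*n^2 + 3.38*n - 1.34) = -4.47*n^3 - 8.39*n^2 + 1.37*n - 0.38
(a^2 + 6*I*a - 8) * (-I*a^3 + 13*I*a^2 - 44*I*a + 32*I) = -I*a^5 + 6*a^4 + 13*I*a^4 - 78*a^3 - 36*I*a^3 + 264*a^2 - 72*I*a^2 - 192*a + 352*I*a - 256*I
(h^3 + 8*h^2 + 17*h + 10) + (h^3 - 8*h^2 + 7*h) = 2*h^3 + 24*h + 10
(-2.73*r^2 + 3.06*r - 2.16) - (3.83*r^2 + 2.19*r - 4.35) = -6.56*r^2 + 0.87*r + 2.19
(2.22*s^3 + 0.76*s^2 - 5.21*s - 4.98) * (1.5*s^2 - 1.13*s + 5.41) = 3.33*s^5 - 1.3686*s^4 + 3.3364*s^3 + 2.5289*s^2 - 22.5587*s - 26.9418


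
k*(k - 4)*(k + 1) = k^3 - 3*k^2 - 4*k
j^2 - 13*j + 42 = (j - 7)*(j - 6)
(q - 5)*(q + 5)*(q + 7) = q^3 + 7*q^2 - 25*q - 175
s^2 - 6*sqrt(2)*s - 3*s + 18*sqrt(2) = (s - 3)*(s - 6*sqrt(2))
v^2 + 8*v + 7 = (v + 1)*(v + 7)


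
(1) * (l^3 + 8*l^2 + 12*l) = l^3 + 8*l^2 + 12*l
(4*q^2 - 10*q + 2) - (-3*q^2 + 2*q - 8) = 7*q^2 - 12*q + 10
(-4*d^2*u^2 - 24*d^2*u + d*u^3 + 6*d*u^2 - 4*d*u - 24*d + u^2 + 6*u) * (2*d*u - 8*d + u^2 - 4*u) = -8*d^3*u^3 - 16*d^3*u^2 + 192*d^3*u - 2*d^2*u^4 - 4*d^2*u^3 + 40*d^2*u^2 - 16*d^2*u + 192*d^2 + d*u^5 + 2*d*u^4 - 26*d*u^3 - 4*d*u^2 + 48*d*u + u^4 + 2*u^3 - 24*u^2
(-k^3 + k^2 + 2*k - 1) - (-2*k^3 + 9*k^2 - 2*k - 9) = k^3 - 8*k^2 + 4*k + 8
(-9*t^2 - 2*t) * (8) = -72*t^2 - 16*t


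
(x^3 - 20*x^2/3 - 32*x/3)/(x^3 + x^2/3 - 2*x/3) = (3*x^2 - 20*x - 32)/(3*x^2 + x - 2)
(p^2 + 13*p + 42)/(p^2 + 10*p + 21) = (p + 6)/(p + 3)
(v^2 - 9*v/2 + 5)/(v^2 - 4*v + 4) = (v - 5/2)/(v - 2)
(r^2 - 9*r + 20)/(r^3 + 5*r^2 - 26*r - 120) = (r - 4)/(r^2 + 10*r + 24)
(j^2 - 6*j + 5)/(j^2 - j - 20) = (j - 1)/(j + 4)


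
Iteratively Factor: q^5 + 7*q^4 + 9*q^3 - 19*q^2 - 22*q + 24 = (q - 1)*(q^4 + 8*q^3 + 17*q^2 - 2*q - 24) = (q - 1)*(q + 2)*(q^3 + 6*q^2 + 5*q - 12) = (q - 1)^2*(q + 2)*(q^2 + 7*q + 12) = (q - 1)^2*(q + 2)*(q + 3)*(q + 4)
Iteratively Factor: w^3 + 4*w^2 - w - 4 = (w + 4)*(w^2 - 1) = (w + 1)*(w + 4)*(w - 1)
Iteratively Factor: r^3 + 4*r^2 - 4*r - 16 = (r + 4)*(r^2 - 4) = (r + 2)*(r + 4)*(r - 2)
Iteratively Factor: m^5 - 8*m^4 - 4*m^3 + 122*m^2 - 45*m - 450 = (m - 3)*(m^4 - 5*m^3 - 19*m^2 + 65*m + 150) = (m - 5)*(m - 3)*(m^3 - 19*m - 30) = (m - 5)*(m - 3)*(m + 2)*(m^2 - 2*m - 15) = (m - 5)*(m - 3)*(m + 2)*(m + 3)*(m - 5)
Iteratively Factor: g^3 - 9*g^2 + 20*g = (g)*(g^2 - 9*g + 20) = g*(g - 4)*(g - 5)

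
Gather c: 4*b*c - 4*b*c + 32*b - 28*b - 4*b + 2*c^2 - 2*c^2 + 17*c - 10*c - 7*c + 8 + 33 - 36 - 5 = 0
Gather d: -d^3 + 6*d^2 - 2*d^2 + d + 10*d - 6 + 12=-d^3 + 4*d^2 + 11*d + 6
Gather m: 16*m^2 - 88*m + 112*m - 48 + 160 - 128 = 16*m^2 + 24*m - 16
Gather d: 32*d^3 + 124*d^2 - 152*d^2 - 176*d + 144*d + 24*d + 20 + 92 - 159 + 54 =32*d^3 - 28*d^2 - 8*d + 7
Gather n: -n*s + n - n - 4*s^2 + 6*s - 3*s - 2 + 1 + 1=-n*s - 4*s^2 + 3*s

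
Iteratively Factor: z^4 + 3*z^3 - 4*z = (z - 1)*(z^3 + 4*z^2 + 4*z) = (z - 1)*(z + 2)*(z^2 + 2*z) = (z - 1)*(z + 2)^2*(z)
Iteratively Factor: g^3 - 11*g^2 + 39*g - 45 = (g - 5)*(g^2 - 6*g + 9) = (g - 5)*(g - 3)*(g - 3)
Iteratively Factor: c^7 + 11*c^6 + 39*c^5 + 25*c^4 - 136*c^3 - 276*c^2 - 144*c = (c - 2)*(c^6 + 13*c^5 + 65*c^4 + 155*c^3 + 174*c^2 + 72*c) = (c - 2)*(c + 2)*(c^5 + 11*c^4 + 43*c^3 + 69*c^2 + 36*c) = (c - 2)*(c + 1)*(c + 2)*(c^4 + 10*c^3 + 33*c^2 + 36*c) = (c - 2)*(c + 1)*(c + 2)*(c + 4)*(c^3 + 6*c^2 + 9*c) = (c - 2)*(c + 1)*(c + 2)*(c + 3)*(c + 4)*(c^2 + 3*c) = c*(c - 2)*(c + 1)*(c + 2)*(c + 3)*(c + 4)*(c + 3)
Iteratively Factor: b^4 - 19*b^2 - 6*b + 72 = (b + 3)*(b^3 - 3*b^2 - 10*b + 24) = (b - 2)*(b + 3)*(b^2 - b - 12) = (b - 4)*(b - 2)*(b + 3)*(b + 3)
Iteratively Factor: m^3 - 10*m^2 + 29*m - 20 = (m - 4)*(m^2 - 6*m + 5) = (m - 4)*(m - 1)*(m - 5)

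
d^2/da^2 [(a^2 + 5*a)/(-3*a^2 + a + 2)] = 12*(-8*a^3 - 3*a^2 - 15*a + 1)/(27*a^6 - 27*a^5 - 45*a^4 + 35*a^3 + 30*a^2 - 12*a - 8)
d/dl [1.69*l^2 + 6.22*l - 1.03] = 3.38*l + 6.22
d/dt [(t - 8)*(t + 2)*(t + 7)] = 3*t^2 + 2*t - 58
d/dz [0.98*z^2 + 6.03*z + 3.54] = 1.96*z + 6.03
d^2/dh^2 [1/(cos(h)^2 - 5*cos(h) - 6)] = (4*sin(h)^4 - 51*sin(h)^2 - 45*cos(h)/4 - 15*cos(3*h)/4 - 15)/(sin(h)^2 + 5*cos(h) + 5)^3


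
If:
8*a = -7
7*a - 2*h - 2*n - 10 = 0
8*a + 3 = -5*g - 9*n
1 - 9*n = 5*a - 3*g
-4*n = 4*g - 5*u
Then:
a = -7/8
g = -11/64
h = -4955/576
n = 311/576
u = 53/180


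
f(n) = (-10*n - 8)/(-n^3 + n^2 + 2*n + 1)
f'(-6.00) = 0.06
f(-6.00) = 0.22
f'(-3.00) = 0.39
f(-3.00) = 0.71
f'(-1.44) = 1.35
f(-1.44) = 2.01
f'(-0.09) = 6.49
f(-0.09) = -8.57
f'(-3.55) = 0.25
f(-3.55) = 0.54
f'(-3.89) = 0.20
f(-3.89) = 0.46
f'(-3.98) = 0.19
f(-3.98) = 0.44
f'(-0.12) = 6.50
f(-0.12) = -8.76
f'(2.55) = -23.74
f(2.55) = 8.42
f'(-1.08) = -1.51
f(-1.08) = 2.21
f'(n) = (-10*n - 8)*(3*n^2 - 2*n - 2)/(-n^3 + n^2 + 2*n + 1)^2 - 10/(-n^3 + n^2 + 2*n + 1) = 2*(-10*n^3 - 7*n^2 + 8*n + 3)/(n^6 - 2*n^5 - 3*n^4 + 2*n^3 + 6*n^2 + 4*n + 1)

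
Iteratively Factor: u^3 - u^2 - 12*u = (u + 3)*(u^2 - 4*u) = u*(u + 3)*(u - 4)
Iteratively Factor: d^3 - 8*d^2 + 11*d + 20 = (d - 4)*(d^2 - 4*d - 5) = (d - 4)*(d + 1)*(d - 5)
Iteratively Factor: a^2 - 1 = (a + 1)*(a - 1)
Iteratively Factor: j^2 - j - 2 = (j - 2)*(j + 1)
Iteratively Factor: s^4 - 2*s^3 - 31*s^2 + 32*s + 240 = (s - 4)*(s^3 + 2*s^2 - 23*s - 60) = (s - 4)*(s + 3)*(s^2 - s - 20) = (s - 4)*(s + 3)*(s + 4)*(s - 5)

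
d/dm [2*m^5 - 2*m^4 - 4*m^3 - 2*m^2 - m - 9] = 10*m^4 - 8*m^3 - 12*m^2 - 4*m - 1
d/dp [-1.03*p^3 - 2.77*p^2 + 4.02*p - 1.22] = -3.09*p^2 - 5.54*p + 4.02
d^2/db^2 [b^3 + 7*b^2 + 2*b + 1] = 6*b + 14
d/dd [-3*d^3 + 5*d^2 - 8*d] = -9*d^2 + 10*d - 8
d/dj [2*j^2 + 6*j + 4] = 4*j + 6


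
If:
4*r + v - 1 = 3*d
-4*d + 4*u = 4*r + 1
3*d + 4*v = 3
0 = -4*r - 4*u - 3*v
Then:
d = -15/37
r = -47/148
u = -35/74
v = 39/37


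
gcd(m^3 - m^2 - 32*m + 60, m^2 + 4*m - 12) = m^2 + 4*m - 12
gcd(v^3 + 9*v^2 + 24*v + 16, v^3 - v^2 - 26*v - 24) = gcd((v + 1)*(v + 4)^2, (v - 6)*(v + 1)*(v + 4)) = v^2 + 5*v + 4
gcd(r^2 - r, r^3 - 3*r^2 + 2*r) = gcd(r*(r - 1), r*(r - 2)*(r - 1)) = r^2 - r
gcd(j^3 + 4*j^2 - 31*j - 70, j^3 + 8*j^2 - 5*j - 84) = j + 7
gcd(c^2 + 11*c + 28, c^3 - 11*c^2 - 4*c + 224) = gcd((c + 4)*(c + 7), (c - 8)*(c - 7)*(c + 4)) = c + 4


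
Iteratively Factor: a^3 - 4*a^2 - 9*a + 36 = (a + 3)*(a^2 - 7*a + 12) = (a - 3)*(a + 3)*(a - 4)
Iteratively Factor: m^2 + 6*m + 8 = (m + 4)*(m + 2)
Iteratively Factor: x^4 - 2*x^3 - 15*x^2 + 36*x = (x + 4)*(x^3 - 6*x^2 + 9*x) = (x - 3)*(x + 4)*(x^2 - 3*x) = (x - 3)^2*(x + 4)*(x)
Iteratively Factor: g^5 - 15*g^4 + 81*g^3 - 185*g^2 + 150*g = (g)*(g^4 - 15*g^3 + 81*g^2 - 185*g + 150) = g*(g - 5)*(g^3 - 10*g^2 + 31*g - 30) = g*(g - 5)*(g - 3)*(g^2 - 7*g + 10) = g*(g - 5)*(g - 3)*(g - 2)*(g - 5)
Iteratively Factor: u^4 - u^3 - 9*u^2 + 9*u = (u + 3)*(u^3 - 4*u^2 + 3*u) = (u - 1)*(u + 3)*(u^2 - 3*u) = (u - 3)*(u - 1)*(u + 3)*(u)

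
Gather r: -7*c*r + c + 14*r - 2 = c + r*(14 - 7*c) - 2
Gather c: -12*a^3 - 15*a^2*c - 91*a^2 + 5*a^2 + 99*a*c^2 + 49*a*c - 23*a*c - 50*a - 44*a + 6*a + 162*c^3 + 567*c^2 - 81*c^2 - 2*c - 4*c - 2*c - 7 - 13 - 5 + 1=-12*a^3 - 86*a^2 - 88*a + 162*c^3 + c^2*(99*a + 486) + c*(-15*a^2 + 26*a - 8) - 24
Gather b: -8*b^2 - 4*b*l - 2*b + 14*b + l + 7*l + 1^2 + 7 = -8*b^2 + b*(12 - 4*l) + 8*l + 8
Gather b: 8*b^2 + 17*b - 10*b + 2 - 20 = 8*b^2 + 7*b - 18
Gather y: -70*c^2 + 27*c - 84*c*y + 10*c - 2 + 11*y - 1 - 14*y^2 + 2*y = -70*c^2 + 37*c - 14*y^2 + y*(13 - 84*c) - 3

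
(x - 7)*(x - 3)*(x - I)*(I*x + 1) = I*x^4 + 2*x^3 - 10*I*x^3 - 20*x^2 + 20*I*x^2 + 42*x + 10*I*x - 21*I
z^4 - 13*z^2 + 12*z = z*(z - 3)*(z - 1)*(z + 4)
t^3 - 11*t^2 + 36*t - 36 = (t - 6)*(t - 3)*(t - 2)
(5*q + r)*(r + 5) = 5*q*r + 25*q + r^2 + 5*r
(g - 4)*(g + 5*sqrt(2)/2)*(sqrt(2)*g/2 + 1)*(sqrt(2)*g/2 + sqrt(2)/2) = g^4/2 - 3*g^3/2 + 7*sqrt(2)*g^3/4 - 21*sqrt(2)*g^2/4 + g^2/2 - 7*sqrt(2)*g - 15*g/2 - 10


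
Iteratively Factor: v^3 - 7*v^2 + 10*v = (v - 5)*(v^2 - 2*v) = (v - 5)*(v - 2)*(v)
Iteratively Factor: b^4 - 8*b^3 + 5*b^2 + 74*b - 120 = (b - 2)*(b^3 - 6*b^2 - 7*b + 60) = (b - 2)*(b + 3)*(b^2 - 9*b + 20) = (b - 5)*(b - 2)*(b + 3)*(b - 4)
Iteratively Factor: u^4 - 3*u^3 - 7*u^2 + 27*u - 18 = (u + 3)*(u^3 - 6*u^2 + 11*u - 6) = (u - 2)*(u + 3)*(u^2 - 4*u + 3) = (u - 2)*(u - 1)*(u + 3)*(u - 3)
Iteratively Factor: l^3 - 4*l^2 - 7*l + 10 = (l - 5)*(l^2 + l - 2) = (l - 5)*(l - 1)*(l + 2)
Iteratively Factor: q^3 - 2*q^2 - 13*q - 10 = (q + 1)*(q^2 - 3*q - 10) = (q - 5)*(q + 1)*(q + 2)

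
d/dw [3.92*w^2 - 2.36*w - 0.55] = 7.84*w - 2.36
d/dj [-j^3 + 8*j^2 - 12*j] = -3*j^2 + 16*j - 12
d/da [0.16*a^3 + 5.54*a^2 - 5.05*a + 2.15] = 0.48*a^2 + 11.08*a - 5.05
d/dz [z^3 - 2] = 3*z^2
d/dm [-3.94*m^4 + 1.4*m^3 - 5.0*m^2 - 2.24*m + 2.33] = -15.76*m^3 + 4.2*m^2 - 10.0*m - 2.24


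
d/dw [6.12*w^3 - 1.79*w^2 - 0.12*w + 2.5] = 18.36*w^2 - 3.58*w - 0.12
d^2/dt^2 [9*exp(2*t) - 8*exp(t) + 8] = (36*exp(t) - 8)*exp(t)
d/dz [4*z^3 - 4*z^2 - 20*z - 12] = 12*z^2 - 8*z - 20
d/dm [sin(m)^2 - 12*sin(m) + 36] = 2*(sin(m) - 6)*cos(m)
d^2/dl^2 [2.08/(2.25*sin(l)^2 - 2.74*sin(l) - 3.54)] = (42.12*sin(l)^4 - 38.4696*sin(l)^3 + 18.704608*sin(l)^2 + 56.764032*sin(l) - 64.366016)/(-2.25*sin(l)^2 + 2.74*sin(l) + 3.54)^3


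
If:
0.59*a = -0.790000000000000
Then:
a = -1.34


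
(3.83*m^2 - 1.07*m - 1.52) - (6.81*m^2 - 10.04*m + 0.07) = -2.98*m^2 + 8.97*m - 1.59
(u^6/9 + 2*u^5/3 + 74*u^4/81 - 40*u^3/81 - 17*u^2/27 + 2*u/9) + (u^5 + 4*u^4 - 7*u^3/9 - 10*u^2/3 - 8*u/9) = u^6/9 + 5*u^5/3 + 398*u^4/81 - 103*u^3/81 - 107*u^2/27 - 2*u/3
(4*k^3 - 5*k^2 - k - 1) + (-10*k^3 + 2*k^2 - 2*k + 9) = -6*k^3 - 3*k^2 - 3*k + 8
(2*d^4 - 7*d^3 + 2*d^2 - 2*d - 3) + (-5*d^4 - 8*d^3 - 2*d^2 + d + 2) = -3*d^4 - 15*d^3 - d - 1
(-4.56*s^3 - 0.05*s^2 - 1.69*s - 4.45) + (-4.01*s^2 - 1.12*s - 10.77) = -4.56*s^3 - 4.06*s^2 - 2.81*s - 15.22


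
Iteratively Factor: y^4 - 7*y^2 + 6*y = (y)*(y^3 - 7*y + 6) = y*(y - 1)*(y^2 + y - 6) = y*(y - 2)*(y - 1)*(y + 3)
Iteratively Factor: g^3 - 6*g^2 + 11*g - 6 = (g - 3)*(g^2 - 3*g + 2) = (g - 3)*(g - 1)*(g - 2)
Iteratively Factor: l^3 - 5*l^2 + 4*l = (l)*(l^2 - 5*l + 4) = l*(l - 4)*(l - 1)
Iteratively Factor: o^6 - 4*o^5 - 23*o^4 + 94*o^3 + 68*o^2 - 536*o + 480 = (o - 2)*(o^5 - 2*o^4 - 27*o^3 + 40*o^2 + 148*o - 240) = (o - 5)*(o - 2)*(o^4 + 3*o^3 - 12*o^2 - 20*o + 48) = (o - 5)*(o - 2)*(o + 3)*(o^3 - 12*o + 16) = (o - 5)*(o - 2)^2*(o + 3)*(o^2 + 2*o - 8) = (o - 5)*(o - 2)^3*(o + 3)*(o + 4)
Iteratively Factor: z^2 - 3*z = (z)*(z - 3)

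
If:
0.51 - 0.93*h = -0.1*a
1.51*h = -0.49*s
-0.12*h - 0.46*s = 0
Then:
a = -5.10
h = 0.00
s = 0.00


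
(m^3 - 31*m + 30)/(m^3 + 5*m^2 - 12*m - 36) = (m^2 - 6*m + 5)/(m^2 - m - 6)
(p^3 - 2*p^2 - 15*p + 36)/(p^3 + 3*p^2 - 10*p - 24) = (p - 3)/(p + 2)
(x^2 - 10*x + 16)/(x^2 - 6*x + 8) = (x - 8)/(x - 4)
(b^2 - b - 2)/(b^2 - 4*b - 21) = (-b^2 + b + 2)/(-b^2 + 4*b + 21)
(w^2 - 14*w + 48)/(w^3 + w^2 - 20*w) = (w^2 - 14*w + 48)/(w*(w^2 + w - 20))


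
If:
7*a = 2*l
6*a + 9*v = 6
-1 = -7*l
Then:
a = 2/49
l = 1/7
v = 94/147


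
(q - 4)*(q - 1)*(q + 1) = q^3 - 4*q^2 - q + 4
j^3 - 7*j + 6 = (j - 2)*(j - 1)*(j + 3)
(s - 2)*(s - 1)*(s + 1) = s^3 - 2*s^2 - s + 2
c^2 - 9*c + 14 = (c - 7)*(c - 2)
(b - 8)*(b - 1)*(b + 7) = b^3 - 2*b^2 - 55*b + 56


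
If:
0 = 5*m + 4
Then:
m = -4/5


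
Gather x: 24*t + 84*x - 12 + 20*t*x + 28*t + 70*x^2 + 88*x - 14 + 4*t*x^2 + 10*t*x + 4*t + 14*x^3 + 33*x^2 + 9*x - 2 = 56*t + 14*x^3 + x^2*(4*t + 103) + x*(30*t + 181) - 28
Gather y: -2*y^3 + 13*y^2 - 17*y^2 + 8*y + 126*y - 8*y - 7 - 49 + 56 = -2*y^3 - 4*y^2 + 126*y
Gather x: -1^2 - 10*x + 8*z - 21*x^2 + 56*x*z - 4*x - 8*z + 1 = -21*x^2 + x*(56*z - 14)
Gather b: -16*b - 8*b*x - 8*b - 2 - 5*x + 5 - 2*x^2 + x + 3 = b*(-8*x - 24) - 2*x^2 - 4*x + 6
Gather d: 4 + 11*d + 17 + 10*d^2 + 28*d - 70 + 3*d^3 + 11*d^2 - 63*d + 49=3*d^3 + 21*d^2 - 24*d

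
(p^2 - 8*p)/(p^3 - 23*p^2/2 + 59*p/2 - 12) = 2*p/(2*p^2 - 7*p + 3)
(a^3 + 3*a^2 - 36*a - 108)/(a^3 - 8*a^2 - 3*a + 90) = (a + 6)/(a - 5)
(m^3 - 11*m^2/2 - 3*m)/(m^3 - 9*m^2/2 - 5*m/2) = (m - 6)/(m - 5)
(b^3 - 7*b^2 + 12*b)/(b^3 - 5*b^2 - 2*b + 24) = b/(b + 2)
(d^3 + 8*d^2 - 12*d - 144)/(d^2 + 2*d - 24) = d + 6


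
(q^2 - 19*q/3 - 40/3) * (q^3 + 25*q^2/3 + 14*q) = q^5 + 2*q^4 - 469*q^3/9 - 1798*q^2/9 - 560*q/3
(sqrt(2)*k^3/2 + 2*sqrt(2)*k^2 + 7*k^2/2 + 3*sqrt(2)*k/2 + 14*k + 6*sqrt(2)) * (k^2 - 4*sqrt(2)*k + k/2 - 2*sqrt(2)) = sqrt(2)*k^5/2 - k^4/2 + 9*sqrt(2)*k^4/4 - 23*sqrt(2)*k^3/2 - 9*k^3/4 - 225*sqrt(2)*k^2/4 - 13*k^2 - 54*k - 25*sqrt(2)*k - 24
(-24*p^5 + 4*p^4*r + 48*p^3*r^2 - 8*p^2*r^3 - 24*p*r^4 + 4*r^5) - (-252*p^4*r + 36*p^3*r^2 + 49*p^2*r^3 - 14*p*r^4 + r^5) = -24*p^5 + 256*p^4*r + 12*p^3*r^2 - 57*p^2*r^3 - 10*p*r^4 + 3*r^5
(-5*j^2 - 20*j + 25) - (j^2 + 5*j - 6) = -6*j^2 - 25*j + 31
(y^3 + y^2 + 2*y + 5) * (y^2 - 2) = y^5 + y^4 + 3*y^2 - 4*y - 10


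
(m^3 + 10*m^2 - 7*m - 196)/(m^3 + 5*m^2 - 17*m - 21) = (m^2 + 3*m - 28)/(m^2 - 2*m - 3)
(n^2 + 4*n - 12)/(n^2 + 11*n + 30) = (n - 2)/(n + 5)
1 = 1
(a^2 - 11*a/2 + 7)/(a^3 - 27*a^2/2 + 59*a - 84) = (a - 2)/(a^2 - 10*a + 24)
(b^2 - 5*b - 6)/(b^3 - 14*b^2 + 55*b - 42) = (b + 1)/(b^2 - 8*b + 7)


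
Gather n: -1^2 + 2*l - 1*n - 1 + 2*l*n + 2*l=4*l + n*(2*l - 1) - 2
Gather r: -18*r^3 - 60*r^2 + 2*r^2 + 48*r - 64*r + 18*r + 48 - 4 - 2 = -18*r^3 - 58*r^2 + 2*r + 42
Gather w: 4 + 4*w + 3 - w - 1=3*w + 6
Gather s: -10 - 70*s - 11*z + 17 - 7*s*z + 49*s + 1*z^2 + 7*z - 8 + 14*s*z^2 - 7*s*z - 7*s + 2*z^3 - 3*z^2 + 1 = s*(14*z^2 - 14*z - 28) + 2*z^3 - 2*z^2 - 4*z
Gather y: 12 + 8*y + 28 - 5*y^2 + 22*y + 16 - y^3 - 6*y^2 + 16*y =-y^3 - 11*y^2 + 46*y + 56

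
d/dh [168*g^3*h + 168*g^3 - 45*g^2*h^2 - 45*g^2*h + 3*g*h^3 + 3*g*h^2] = 3*g*(56*g^2 - 30*g*h - 15*g + 3*h^2 + 2*h)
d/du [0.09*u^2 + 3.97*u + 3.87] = 0.18*u + 3.97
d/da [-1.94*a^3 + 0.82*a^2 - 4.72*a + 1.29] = -5.82*a^2 + 1.64*a - 4.72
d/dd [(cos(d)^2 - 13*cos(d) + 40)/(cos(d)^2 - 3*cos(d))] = 10*(-sin(d) - 12*sin(d)/cos(d)^2 + 8*tan(d))/(cos(d) - 3)^2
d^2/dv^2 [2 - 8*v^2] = -16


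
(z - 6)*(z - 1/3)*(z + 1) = z^3 - 16*z^2/3 - 13*z/3 + 2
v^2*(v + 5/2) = v^3 + 5*v^2/2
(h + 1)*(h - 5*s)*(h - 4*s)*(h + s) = h^4 - 8*h^3*s + h^3 + 11*h^2*s^2 - 8*h^2*s + 20*h*s^3 + 11*h*s^2 + 20*s^3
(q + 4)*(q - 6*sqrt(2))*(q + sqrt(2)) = q^3 - 5*sqrt(2)*q^2 + 4*q^2 - 20*sqrt(2)*q - 12*q - 48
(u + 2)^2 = u^2 + 4*u + 4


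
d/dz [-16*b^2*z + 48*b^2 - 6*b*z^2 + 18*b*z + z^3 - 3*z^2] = -16*b^2 - 12*b*z + 18*b + 3*z^2 - 6*z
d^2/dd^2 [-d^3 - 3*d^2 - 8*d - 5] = -6*d - 6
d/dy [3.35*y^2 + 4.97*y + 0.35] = 6.7*y + 4.97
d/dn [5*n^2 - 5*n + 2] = 10*n - 5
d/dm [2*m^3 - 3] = 6*m^2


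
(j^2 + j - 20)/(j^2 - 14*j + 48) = (j^2 + j - 20)/(j^2 - 14*j + 48)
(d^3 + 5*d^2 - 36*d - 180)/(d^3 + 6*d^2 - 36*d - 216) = (d + 5)/(d + 6)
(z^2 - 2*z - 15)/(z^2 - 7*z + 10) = (z + 3)/(z - 2)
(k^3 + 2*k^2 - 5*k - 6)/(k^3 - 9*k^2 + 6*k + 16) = (k + 3)/(k - 8)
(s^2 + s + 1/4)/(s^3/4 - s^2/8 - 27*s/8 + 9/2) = 2*(4*s^2 + 4*s + 1)/(2*s^3 - s^2 - 27*s + 36)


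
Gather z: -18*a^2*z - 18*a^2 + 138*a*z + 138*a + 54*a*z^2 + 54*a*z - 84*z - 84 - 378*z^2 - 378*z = -18*a^2 + 138*a + z^2*(54*a - 378) + z*(-18*a^2 + 192*a - 462) - 84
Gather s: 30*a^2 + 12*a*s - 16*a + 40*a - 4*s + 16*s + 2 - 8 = 30*a^2 + 24*a + s*(12*a + 12) - 6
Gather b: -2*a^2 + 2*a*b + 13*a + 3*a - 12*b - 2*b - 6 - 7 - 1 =-2*a^2 + 16*a + b*(2*a - 14) - 14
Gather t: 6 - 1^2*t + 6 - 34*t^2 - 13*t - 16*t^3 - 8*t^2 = -16*t^3 - 42*t^2 - 14*t + 12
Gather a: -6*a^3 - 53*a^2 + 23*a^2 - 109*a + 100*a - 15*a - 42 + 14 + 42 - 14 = -6*a^3 - 30*a^2 - 24*a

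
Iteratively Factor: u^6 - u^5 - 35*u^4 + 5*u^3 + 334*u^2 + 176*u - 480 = (u + 4)*(u^5 - 5*u^4 - 15*u^3 + 65*u^2 + 74*u - 120) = (u + 3)*(u + 4)*(u^4 - 8*u^3 + 9*u^2 + 38*u - 40) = (u + 2)*(u + 3)*(u + 4)*(u^3 - 10*u^2 + 29*u - 20) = (u - 1)*(u + 2)*(u + 3)*(u + 4)*(u^2 - 9*u + 20) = (u - 4)*(u - 1)*(u + 2)*(u + 3)*(u + 4)*(u - 5)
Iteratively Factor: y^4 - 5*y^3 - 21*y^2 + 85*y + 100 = (y + 4)*(y^3 - 9*y^2 + 15*y + 25) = (y + 1)*(y + 4)*(y^2 - 10*y + 25) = (y - 5)*(y + 1)*(y + 4)*(y - 5)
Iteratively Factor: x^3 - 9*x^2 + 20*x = (x)*(x^2 - 9*x + 20) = x*(x - 5)*(x - 4)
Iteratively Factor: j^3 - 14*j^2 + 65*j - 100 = (j - 5)*(j^2 - 9*j + 20) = (j - 5)*(j - 4)*(j - 5)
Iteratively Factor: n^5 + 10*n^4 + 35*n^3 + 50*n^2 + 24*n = (n + 4)*(n^4 + 6*n^3 + 11*n^2 + 6*n) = (n + 1)*(n + 4)*(n^3 + 5*n^2 + 6*n) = (n + 1)*(n + 3)*(n + 4)*(n^2 + 2*n) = (n + 1)*(n + 2)*(n + 3)*(n + 4)*(n)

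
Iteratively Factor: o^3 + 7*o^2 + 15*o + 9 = (o + 3)*(o^2 + 4*o + 3) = (o + 1)*(o + 3)*(o + 3)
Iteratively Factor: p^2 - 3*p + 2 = (p - 2)*(p - 1)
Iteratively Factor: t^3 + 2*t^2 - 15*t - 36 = (t + 3)*(t^2 - t - 12) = (t - 4)*(t + 3)*(t + 3)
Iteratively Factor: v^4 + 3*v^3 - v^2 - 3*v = (v - 1)*(v^3 + 4*v^2 + 3*v) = v*(v - 1)*(v^2 + 4*v + 3) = v*(v - 1)*(v + 1)*(v + 3)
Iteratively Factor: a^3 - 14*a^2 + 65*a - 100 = (a - 5)*(a^2 - 9*a + 20) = (a - 5)*(a - 4)*(a - 5)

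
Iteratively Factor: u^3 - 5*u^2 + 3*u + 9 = (u - 3)*(u^2 - 2*u - 3) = (u - 3)^2*(u + 1)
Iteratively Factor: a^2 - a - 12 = (a - 4)*(a + 3)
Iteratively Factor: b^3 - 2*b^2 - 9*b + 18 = (b - 3)*(b^2 + b - 6) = (b - 3)*(b - 2)*(b + 3)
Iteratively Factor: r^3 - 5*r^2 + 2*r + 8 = (r - 2)*(r^2 - 3*r - 4) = (r - 2)*(r + 1)*(r - 4)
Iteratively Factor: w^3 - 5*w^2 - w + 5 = (w + 1)*(w^2 - 6*w + 5) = (w - 1)*(w + 1)*(w - 5)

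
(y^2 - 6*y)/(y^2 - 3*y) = (y - 6)/(y - 3)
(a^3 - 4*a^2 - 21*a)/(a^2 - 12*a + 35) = a*(a + 3)/(a - 5)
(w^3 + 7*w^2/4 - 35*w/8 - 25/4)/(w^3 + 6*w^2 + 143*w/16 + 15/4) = 2*(2*w^2 + w - 10)/(4*w^2 + 19*w + 12)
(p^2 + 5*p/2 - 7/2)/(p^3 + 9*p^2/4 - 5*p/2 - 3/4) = 2*(2*p + 7)/(4*p^2 + 13*p + 3)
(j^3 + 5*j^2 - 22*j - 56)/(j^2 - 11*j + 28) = (j^2 + 9*j + 14)/(j - 7)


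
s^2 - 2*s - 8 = (s - 4)*(s + 2)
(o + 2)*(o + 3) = o^2 + 5*o + 6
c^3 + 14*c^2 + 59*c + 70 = (c + 2)*(c + 5)*(c + 7)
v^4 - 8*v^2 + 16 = (v - 2)^2*(v + 2)^2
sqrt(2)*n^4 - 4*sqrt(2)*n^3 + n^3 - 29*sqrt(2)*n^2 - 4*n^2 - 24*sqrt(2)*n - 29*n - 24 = (n - 8)*(n + 1)*(n + 3)*(sqrt(2)*n + 1)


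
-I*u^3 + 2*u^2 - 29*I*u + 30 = (u - 5*I)*(u + 6*I)*(-I*u + 1)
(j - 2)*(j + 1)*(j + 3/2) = j^3 + j^2/2 - 7*j/2 - 3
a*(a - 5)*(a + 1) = a^3 - 4*a^2 - 5*a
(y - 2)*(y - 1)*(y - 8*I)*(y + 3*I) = y^4 - 3*y^3 - 5*I*y^3 + 26*y^2 + 15*I*y^2 - 72*y - 10*I*y + 48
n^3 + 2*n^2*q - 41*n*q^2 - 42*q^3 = (n - 6*q)*(n + q)*(n + 7*q)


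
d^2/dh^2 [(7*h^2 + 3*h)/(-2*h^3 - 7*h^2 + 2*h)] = 2*(-28*h^3 - 36*h^2 - 210*h - 257)/(8*h^6 + 84*h^5 + 270*h^4 + 175*h^3 - 270*h^2 + 84*h - 8)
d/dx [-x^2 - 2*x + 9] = -2*x - 2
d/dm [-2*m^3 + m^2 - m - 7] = -6*m^2 + 2*m - 1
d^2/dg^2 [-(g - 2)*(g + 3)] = -2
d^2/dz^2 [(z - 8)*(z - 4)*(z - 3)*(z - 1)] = 12*z^2 - 96*z + 166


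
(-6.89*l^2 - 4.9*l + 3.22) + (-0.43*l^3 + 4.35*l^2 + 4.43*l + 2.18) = -0.43*l^3 - 2.54*l^2 - 0.470000000000001*l + 5.4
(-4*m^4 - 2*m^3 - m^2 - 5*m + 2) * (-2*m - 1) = 8*m^5 + 8*m^4 + 4*m^3 + 11*m^2 + m - 2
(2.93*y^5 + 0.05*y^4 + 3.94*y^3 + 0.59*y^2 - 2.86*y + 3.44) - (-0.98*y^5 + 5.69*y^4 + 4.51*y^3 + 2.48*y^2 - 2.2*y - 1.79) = 3.91*y^5 - 5.64*y^4 - 0.57*y^3 - 1.89*y^2 - 0.66*y + 5.23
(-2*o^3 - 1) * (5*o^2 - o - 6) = -10*o^5 + 2*o^4 + 12*o^3 - 5*o^2 + o + 6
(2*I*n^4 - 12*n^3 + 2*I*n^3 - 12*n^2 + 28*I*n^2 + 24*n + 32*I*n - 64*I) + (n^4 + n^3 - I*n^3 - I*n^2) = n^4 + 2*I*n^4 - 11*n^3 + I*n^3 - 12*n^2 + 27*I*n^2 + 24*n + 32*I*n - 64*I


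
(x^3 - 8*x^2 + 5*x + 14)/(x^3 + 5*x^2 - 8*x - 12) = (x - 7)/(x + 6)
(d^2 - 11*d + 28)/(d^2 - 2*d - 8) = (d - 7)/(d + 2)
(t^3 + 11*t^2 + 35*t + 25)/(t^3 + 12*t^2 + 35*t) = (t^2 + 6*t + 5)/(t*(t + 7))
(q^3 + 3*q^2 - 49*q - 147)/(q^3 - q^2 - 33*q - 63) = (q + 7)/(q + 3)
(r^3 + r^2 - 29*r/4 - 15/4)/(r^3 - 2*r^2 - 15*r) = (r^2 - 2*r - 5/4)/(r*(r - 5))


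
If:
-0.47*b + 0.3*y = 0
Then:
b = 0.638297872340426*y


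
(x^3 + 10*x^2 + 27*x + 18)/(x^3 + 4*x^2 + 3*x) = (x + 6)/x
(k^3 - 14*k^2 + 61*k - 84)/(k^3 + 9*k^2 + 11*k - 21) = (k^3 - 14*k^2 + 61*k - 84)/(k^3 + 9*k^2 + 11*k - 21)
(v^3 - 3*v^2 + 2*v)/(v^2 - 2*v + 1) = v*(v - 2)/(v - 1)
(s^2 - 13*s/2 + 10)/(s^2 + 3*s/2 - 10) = (s - 4)/(s + 4)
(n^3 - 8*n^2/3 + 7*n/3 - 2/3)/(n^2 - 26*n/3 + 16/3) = (n^2 - 2*n + 1)/(n - 8)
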